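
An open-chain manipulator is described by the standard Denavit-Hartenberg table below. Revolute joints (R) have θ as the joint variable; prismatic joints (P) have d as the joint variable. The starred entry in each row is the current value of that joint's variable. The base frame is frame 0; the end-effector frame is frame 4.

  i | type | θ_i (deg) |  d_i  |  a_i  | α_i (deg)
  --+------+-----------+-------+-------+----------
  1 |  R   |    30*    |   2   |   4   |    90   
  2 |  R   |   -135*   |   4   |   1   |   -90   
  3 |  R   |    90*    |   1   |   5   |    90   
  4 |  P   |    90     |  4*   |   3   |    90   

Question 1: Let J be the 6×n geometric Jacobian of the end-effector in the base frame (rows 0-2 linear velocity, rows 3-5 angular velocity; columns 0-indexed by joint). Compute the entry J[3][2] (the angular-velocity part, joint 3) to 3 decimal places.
axis z_2 = (0.6124,0.3536,-0.7071); lever o_n−o_2 = (-2.5000,4.3301,-5.6569)
cross product → J_v[:, 2] = (1.0619,5.2319,3.5355)
J_ω[:, 2] = z_2
entry J[3][2] = 0.6124

0.612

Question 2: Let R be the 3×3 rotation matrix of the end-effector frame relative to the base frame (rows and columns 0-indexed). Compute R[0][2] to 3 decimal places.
End-effector z-axis (col 2 of R) = (-0.5000,0.8660,-0.0000)
R[0][2] = -0.5000

-0.500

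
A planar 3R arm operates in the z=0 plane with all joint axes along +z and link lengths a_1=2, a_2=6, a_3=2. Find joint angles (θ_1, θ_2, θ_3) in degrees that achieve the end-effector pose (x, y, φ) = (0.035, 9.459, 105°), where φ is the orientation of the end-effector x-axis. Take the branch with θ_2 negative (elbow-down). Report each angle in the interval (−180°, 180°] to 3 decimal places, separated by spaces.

wrist centre = target − a_3·(cos φ, sin φ) = (0.5526, 7.5271)
cos θ_2 = (56.9634−2²−6²)/(2·2·6) = 0.7068; θ_2 = -45.0243° (elbow-down)
β = atan2(7.5271,0.5526) = 85.8009°; ψ = atan2(-4.2444,6.2408) = -34.2199°
θ_1 = β − ψ = 120.0208°
θ_3 = φ − θ_1 − θ_2 = 30.0035° (wrapped to (-180°,180°])

120.021 -45.024 30.003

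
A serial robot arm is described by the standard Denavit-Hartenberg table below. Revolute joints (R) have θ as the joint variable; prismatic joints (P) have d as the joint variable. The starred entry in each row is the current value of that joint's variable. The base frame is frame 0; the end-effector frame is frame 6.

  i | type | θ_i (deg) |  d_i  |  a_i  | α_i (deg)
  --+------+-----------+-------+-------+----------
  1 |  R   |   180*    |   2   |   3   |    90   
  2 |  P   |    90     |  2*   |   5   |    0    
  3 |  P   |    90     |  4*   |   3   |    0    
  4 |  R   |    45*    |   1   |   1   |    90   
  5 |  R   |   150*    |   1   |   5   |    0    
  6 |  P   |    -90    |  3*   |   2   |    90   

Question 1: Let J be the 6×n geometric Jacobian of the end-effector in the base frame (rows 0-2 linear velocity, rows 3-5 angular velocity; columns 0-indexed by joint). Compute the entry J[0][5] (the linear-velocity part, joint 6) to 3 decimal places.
0.707

prismatic axis z_5 = (0.7071,-0.0000,0.7071)
J_v[:, 5] = z_5; J_ω[:, 5] = (0,0,0)
entry J[0][5] = 0.7071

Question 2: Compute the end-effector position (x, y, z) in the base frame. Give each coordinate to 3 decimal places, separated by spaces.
after link 1: o_1 = (-3.0000, 0.0000, 2.0000)
after link 2: o_2 = (-3.0000, 2.0000, 7.0000)
after link 3: o_3 = (0.0000, 6.0000, 7.0000)
after link 4: o_4 = (0.7071, 7.0000, 6.2929)
after link 5: o_5 = (-1.6476, 9.5000, 10.0619)
after link 6: o_6 = (1.1808, 11.2321, 11.4761)

1.181 11.232 11.476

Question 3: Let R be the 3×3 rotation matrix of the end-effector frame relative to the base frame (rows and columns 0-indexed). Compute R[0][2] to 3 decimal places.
End-effector z-axis (col 2 of R) = (0.6124,-0.5000,-0.6124)
R[0][2] = 0.6124

0.612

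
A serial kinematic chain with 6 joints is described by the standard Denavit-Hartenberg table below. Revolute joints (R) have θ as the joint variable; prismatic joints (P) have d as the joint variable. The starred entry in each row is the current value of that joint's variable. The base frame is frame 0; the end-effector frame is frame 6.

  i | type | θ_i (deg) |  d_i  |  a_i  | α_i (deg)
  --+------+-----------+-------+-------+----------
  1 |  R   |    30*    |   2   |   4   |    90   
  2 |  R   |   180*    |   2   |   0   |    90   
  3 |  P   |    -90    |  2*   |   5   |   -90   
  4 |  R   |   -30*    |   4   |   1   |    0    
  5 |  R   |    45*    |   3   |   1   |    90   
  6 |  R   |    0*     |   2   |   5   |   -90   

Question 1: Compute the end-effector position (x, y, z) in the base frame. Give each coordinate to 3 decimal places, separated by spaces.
-7.688 7.315 4.879

after link 1: o_1 = (3.4641, 2.0000, 2.0000)
after link 2: o_2 = (4.4641, 0.2679, 2.0000)
after link 3: o_3 = (1.9641, 4.5981, 4.0000)
after link 4: o_4 = (-1.9330, 3.3481, 4.5000)
after link 5: o_5 = (-5.0141, 2.6846, 4.2412)
after link 6: o_6 = (-7.6877, 7.3155, 4.8789)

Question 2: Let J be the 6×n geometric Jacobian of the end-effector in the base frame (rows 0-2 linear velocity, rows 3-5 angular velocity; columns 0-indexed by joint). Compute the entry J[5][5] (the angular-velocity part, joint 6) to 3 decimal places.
0.966

axis z_5 = (-0.1294,0.2241,0.9659); lever o_n−o_5 = (-2.6736,4.6309,0.6378)
cross product → J_v[:, 5] = (-4.3301,-2.5000,0.0000)
J_ω[:, 5] = z_5
entry J[5][5] = 0.9659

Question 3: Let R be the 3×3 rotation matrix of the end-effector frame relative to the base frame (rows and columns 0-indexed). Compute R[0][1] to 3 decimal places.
0.129

End-effector y-axis (col 1 of R) = (0.1294,-0.2241,-0.9659)
R[0][1] = 0.1294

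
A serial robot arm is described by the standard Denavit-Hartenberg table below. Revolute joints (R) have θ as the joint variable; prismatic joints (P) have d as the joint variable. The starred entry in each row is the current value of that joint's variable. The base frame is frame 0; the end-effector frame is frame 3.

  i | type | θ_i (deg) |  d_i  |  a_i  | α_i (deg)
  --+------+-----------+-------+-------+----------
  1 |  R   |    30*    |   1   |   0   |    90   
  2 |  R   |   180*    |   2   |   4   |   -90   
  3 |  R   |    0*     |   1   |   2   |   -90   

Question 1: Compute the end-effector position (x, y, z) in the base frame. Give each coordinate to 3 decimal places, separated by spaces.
after link 1: o_1 = (0.0000, 0.0000, 1.0000)
after link 2: o_2 = (-2.4641, -3.7321, 1.0000)
after link 3: o_3 = (-4.1962, -4.7321, 0.0000)

-4.196 -4.732 0.000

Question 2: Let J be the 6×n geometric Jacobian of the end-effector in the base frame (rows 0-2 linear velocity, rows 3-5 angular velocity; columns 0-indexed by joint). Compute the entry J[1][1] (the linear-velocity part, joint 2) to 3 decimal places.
0.500

axis z_1 = (0.5000,-0.8660,0.0000); lever o_n−o_1 = (-4.1962,-4.7321,-1.0000)
cross product → J_v[:, 1] = (0.8660,0.5000,-6.0000)
J_ω[:, 1] = z_1
entry J[1][1] = 0.5000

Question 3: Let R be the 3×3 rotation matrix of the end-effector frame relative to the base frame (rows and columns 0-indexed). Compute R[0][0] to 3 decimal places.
End-effector x-axis (col 0 of R) = (-0.8660,-0.5000,0.0000)
R[0][0] = -0.8660

-0.866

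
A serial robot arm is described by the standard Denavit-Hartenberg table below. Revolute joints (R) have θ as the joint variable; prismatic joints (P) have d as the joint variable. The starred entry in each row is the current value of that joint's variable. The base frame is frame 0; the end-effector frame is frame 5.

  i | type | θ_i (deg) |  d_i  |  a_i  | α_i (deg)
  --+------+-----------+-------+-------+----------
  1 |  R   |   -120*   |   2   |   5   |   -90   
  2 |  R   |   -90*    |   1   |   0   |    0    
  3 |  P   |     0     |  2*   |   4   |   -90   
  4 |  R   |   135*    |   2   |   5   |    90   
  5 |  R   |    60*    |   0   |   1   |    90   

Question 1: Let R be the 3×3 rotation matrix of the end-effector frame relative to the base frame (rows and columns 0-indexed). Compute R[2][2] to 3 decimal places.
-0.612

End-effector z-axis (col 2 of R) = (-0.2803,0.7392,-0.6124)
R[2][2] = -0.6124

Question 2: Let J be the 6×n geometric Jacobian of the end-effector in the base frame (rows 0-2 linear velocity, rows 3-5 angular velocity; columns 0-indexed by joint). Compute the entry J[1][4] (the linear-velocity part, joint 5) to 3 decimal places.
axis z_4 = (-0.6124,0.3536,0.7071); lever o_n−o_4 = (-0.7392,-0.5732,-0.3536)
cross product → J_v[:, 4] = (0.2803,-0.7392,0.6124)
J_ω[:, 4] = z_4
entry J[1][4] = -0.7392

-0.739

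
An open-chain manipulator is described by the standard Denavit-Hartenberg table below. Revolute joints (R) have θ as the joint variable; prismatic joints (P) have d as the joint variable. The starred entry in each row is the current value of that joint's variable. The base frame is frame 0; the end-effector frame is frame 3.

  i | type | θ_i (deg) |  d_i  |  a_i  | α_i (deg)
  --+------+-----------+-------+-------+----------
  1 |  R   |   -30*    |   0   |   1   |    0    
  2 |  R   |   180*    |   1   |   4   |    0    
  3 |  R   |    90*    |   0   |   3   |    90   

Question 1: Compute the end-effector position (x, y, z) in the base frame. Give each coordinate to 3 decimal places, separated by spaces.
-4.098 -1.098 1.000

after link 1: o_1 = (0.8660, -0.5000, 0.0000)
after link 2: o_2 = (-2.5981, 1.5000, 1.0000)
after link 3: o_3 = (-4.0981, -1.0981, 1.0000)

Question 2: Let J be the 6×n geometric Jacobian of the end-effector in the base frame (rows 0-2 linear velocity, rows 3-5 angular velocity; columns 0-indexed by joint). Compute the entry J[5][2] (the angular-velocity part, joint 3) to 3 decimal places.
axis z_2 = (0.0000,0.0000,1.0000); lever o_n−o_2 = (-1.5000,-2.5981,0.0000)
cross product → J_v[:, 2] = (2.5981,-1.5000,0.0000)
J_ω[:, 2] = z_2
entry J[5][2] = 1.0000

1.000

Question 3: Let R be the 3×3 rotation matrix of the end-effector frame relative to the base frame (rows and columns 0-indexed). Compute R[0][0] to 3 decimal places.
End-effector x-axis (col 0 of R) = (-0.5000,-0.8660,0.0000)
R[0][0] = -0.5000

-0.500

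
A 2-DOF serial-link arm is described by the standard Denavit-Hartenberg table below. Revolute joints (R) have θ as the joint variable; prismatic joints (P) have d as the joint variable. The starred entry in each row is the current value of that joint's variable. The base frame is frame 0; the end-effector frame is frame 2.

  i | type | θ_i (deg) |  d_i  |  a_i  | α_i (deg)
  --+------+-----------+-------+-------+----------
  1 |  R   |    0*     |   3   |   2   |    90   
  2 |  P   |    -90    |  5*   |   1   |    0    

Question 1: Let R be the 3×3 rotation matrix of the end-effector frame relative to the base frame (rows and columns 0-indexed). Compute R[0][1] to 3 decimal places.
End-effector y-axis (col 1 of R) = (1.0000,0.0000,0.0000)
R[0][1] = 1.0000

1.000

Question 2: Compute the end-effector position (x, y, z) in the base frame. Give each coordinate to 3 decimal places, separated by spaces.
after link 1: o_1 = (2.0000, 0.0000, 3.0000)
after link 2: o_2 = (2.0000, -5.0000, 2.0000)

2.000 -5.000 2.000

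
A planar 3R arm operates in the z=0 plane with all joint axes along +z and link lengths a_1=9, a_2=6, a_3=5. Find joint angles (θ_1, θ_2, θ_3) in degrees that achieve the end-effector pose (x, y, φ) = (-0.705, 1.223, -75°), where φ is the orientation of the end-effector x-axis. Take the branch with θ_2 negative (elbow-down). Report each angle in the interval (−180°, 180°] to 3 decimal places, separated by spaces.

150.004 -135.001 -90.003

wrist centre = target − a_3·(cos φ, sin φ) = (-1.9991, 6.0526)
cos θ_2 = (40.6307−9²−6²)/(2·9·6) = -0.7071; θ_2 = -135.0013° (elbow-down)
β = atan2(6.0526,-1.9991) = 108.2776°; ψ = atan2(-4.2425,4.7573) = -41.7267°
θ_1 = β − ψ = 150.0043°
θ_3 = φ − θ_1 − θ_2 = -90.0030° (wrapped to (-180°,180°])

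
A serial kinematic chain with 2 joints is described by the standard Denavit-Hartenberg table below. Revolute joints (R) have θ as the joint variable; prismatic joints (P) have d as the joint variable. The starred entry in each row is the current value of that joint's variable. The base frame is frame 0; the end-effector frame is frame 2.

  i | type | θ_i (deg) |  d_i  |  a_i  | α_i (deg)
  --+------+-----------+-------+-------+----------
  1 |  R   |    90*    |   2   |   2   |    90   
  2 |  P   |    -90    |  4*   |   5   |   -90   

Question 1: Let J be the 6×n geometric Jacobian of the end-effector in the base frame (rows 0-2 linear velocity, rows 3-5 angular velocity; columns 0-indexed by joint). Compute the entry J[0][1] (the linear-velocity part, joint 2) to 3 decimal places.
prismatic axis z_1 = (1.0000,-0.0000,0.0000)
J_v[:, 1] = z_1; J_ω[:, 1] = (0,0,0)
entry J[0][1] = 1.0000

1.000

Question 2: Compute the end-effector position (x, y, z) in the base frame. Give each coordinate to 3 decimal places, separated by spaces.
4.000 2.000 -3.000

after link 1: o_1 = (0.0000, 2.0000, 2.0000)
after link 2: o_2 = (4.0000, 2.0000, -3.0000)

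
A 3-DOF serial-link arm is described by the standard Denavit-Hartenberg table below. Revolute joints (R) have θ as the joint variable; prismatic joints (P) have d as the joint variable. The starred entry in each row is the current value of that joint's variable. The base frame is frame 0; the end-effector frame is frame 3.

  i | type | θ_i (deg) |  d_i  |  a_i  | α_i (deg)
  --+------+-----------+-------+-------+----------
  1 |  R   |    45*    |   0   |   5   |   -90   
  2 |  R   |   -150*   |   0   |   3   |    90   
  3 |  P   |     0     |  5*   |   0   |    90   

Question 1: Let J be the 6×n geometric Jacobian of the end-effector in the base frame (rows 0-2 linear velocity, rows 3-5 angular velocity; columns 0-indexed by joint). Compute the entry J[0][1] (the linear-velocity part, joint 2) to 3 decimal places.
axis z_1 = (-0.7071,0.7071,0.0000); lever o_n−o_1 = (-3.6049,-3.6049,-2.8301)
cross product → J_v[:, 1] = (-2.0012,-2.0012,5.0981)
J_ω[:, 1] = z_1
entry J[0][1] = -2.0012

-2.001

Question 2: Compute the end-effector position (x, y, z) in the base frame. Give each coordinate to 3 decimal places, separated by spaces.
after link 1: o_1 = (3.5355, 3.5355, 0.0000)
after link 2: o_2 = (1.6984, 1.6984, 1.5000)
after link 3: o_3 = (-0.0694, -0.0694, -2.8301)

-0.069 -0.069 -2.830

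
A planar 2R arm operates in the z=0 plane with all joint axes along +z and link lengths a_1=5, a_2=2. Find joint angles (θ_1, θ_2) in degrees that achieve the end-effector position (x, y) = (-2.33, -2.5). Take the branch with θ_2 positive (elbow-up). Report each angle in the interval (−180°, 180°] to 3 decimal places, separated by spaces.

cos θ_2 = (11.6789−5²−2²)/(2·5·2) = -0.8661; θ_2 = 150.0034° (elbow-up)
β = atan2(-2.5000,-2.3300) = -132.9842°; ψ = atan2(0.9999,3.2679) = 17.0129°
θ_1 = β − ψ = -149.9971°

-149.997 150.003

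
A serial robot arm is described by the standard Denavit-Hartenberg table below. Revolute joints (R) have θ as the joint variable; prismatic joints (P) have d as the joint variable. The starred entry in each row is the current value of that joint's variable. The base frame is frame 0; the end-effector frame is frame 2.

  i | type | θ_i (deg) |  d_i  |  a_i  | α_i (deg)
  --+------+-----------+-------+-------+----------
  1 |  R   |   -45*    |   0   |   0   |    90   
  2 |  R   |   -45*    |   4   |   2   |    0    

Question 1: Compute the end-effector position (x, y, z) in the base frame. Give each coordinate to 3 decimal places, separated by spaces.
-1.828 -3.828 -1.414

after link 1: o_1 = (0.0000, 0.0000, 0.0000)
after link 2: o_2 = (-1.8284, -3.8284, -1.4142)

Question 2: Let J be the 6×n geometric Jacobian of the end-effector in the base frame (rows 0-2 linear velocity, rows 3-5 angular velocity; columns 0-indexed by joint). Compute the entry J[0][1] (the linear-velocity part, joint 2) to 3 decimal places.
axis z_1 = (-0.7071,-0.7071,0.0000); lever o_n−o_1 = (-1.8284,-3.8284,-1.4142)
cross product → J_v[:, 1] = (1.0000,-1.0000,1.4142)
J_ω[:, 1] = z_1
entry J[0][1] = 1.0000

1.000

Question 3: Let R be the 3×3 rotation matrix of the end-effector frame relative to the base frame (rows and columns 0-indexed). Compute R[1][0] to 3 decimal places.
-0.500

End-effector x-axis (col 0 of R) = (0.5000,-0.5000,-0.7071)
R[1][0] = -0.5000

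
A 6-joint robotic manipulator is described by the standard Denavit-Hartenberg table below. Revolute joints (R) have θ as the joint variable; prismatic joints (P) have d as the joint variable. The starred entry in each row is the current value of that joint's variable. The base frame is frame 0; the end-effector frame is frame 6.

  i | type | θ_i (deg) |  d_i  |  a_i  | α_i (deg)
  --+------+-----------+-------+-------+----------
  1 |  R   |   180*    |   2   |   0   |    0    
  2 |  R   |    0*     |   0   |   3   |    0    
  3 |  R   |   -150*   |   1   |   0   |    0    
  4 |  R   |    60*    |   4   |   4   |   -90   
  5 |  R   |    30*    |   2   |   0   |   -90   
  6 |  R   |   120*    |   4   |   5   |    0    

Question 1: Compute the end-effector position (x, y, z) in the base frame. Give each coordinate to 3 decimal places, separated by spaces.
after link 1: o_1 = (0.0000, 0.0000, 2.0000)
after link 2: o_2 = (-3.0000, 0.0000, 2.0000)
after link 3: o_3 = (-3.0000, 0.0000, 3.0000)
after link 4: o_4 = (-3.0000, 4.0000, 7.0000)
after link 5: o_5 = (-5.0000, 4.0000, 7.0000)
after link 6: o_6 = (-0.6699, -0.1651, 4.7859)

-0.670 -0.165 4.786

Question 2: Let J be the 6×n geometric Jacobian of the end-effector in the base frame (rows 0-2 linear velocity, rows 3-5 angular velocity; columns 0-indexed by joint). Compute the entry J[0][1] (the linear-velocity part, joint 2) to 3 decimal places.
0.165

axis z_1 = (0.0000,0.0000,1.0000); lever o_n−o_1 = (-0.6699,-0.1651,2.7859)
cross product → J_v[:, 1] = (0.1651,-0.6699,0.0000)
J_ω[:, 1] = z_1
entry J[0][1] = 0.1651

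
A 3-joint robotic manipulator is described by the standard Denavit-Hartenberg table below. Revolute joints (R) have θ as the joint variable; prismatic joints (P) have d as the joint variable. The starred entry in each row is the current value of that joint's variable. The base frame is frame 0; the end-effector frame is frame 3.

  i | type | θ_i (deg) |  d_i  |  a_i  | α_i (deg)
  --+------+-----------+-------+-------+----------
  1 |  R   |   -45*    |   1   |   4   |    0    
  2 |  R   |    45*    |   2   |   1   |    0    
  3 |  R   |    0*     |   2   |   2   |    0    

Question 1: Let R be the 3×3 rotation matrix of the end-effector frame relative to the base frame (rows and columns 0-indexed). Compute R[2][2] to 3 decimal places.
1.000

End-effector z-axis (col 2 of R) = (0.0000,0.0000,1.0000)
R[2][2] = 1.0000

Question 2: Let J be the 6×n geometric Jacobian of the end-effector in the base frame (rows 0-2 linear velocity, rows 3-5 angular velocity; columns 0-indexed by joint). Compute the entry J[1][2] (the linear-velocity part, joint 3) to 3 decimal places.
axis z_2 = (0.0000,0.0000,1.0000); lever o_n−o_2 = (2.0000,0.0000,2.0000)
cross product → J_v[:, 2] = (0.0000,2.0000,0.0000)
J_ω[:, 2] = z_2
entry J[1][2] = 2.0000

2.000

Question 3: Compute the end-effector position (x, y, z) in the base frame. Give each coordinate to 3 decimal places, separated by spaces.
5.828 -2.828 5.000

after link 1: o_1 = (2.8284, -2.8284, 1.0000)
after link 2: o_2 = (3.8284, -2.8284, 3.0000)
after link 3: o_3 = (5.8284, -2.8284, 5.0000)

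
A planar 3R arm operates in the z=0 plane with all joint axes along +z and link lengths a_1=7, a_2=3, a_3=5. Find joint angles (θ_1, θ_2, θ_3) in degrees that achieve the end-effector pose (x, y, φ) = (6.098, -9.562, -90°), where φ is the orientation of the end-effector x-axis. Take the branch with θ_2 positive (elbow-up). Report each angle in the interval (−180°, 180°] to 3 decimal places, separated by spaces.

wrist centre = target − a_3·(cos φ, sin φ) = (6.0980, -4.5620)
cos θ_2 = (57.9974−7²−3²)/(2·7·3) = -0.0001; θ_2 = 90.0035° (elbow-up)
β = atan2(-4.5620,6.0980) = -36.8007°; ψ = atan2(3.0000,6.9998) = 23.1991°
θ_1 = β − ψ = -59.9998°
θ_3 = φ − θ_1 − θ_2 = -120.0037° (wrapped to (-180°,180°])

-60.000 90.003 -120.004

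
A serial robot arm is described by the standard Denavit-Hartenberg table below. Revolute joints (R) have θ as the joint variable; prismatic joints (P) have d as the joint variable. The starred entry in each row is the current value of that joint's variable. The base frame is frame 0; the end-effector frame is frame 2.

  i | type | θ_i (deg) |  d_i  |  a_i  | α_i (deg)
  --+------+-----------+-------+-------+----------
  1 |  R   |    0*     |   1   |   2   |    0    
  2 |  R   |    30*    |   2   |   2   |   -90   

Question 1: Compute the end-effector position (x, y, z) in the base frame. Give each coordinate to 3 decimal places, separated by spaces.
3.732 1.000 3.000

after link 1: o_1 = (2.0000, 0.0000, 1.0000)
after link 2: o_2 = (3.7321, 1.0000, 3.0000)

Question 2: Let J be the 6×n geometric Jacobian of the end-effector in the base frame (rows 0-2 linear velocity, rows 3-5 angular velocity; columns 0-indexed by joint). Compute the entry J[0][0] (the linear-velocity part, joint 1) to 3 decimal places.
-1.000

axis z_0 = ẑ; lever o_n−o_0 = (3.7321,1.0000,3.0000)
cross product → J_v[:, 0] = (-1.0000,3.7321,0.0000)
J_ω[:, 0] = z_0
entry J[0][0] = -1.0000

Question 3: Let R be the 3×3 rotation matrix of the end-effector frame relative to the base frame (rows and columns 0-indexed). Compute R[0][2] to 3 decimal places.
-0.500

End-effector z-axis (col 2 of R) = (-0.5000,0.8660,0.0000)
R[0][2] = -0.5000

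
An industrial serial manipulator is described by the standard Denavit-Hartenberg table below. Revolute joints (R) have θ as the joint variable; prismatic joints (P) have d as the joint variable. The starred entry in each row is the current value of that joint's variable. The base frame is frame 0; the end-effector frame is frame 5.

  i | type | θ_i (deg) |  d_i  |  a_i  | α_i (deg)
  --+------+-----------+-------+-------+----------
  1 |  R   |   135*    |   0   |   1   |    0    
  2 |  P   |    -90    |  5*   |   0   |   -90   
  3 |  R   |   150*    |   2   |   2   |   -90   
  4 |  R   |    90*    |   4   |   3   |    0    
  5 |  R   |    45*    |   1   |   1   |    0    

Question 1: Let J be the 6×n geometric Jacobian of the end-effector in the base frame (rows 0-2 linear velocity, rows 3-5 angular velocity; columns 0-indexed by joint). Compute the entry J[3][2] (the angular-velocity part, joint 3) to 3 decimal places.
-0.707

axis z_2 = (-0.7071,0.7071,0.0000); lever o_n−o_2 = (-1.3524,-3.7666,3.6837)
cross product → J_v[:, 2] = (2.6048,2.6048,3.6197)
J_ω[:, 2] = z_2
entry J[3][2] = -0.7071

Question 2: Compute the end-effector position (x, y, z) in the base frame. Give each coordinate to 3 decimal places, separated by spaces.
-2.059 -3.059 8.684

after link 1: o_1 = (-0.7071, 0.7071, 0.0000)
after link 2: o_2 = (-0.7071, 0.7071, 5.0000)
after link 3: o_3 = (-3.3461, 0.8966, 4.0000)
after link 4: o_4 = (-2.6390, -2.6390, 7.4641)
after link 5: o_5 = (-2.0595, -3.0595, 8.6837)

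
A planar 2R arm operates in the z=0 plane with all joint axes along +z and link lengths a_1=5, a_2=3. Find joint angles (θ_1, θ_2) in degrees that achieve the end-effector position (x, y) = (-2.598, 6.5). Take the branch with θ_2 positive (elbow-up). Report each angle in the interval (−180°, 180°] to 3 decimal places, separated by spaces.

cos θ_2 = (48.9996−5²−3²)/(2·5·3) = 0.5000; θ_2 = 60.0009° (elbow-up)
β = atan2(6.5000,-2.5980) = 111.7862°; ψ = atan2(2.5981,6.5000) = 21.7871°
θ_1 = β − ψ = 89.9991°

89.999 60.001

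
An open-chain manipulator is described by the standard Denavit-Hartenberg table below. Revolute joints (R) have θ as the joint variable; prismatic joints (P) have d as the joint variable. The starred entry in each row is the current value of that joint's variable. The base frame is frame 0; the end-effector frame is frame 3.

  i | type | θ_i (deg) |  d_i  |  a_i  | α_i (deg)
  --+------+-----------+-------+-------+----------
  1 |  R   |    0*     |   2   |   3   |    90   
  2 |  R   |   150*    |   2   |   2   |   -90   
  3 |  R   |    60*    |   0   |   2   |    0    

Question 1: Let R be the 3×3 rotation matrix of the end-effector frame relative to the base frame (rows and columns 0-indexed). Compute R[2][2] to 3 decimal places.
End-effector z-axis (col 2 of R) = (-0.5000,-0.0000,-0.8660)
R[2][2] = -0.8660

-0.866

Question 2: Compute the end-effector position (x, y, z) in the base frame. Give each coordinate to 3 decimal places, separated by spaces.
after link 1: o_1 = (3.0000, 0.0000, 2.0000)
after link 2: o_2 = (1.2679, -2.0000, 3.0000)
after link 3: o_3 = (0.4019, -0.2679, 3.5000)

0.402 -0.268 3.500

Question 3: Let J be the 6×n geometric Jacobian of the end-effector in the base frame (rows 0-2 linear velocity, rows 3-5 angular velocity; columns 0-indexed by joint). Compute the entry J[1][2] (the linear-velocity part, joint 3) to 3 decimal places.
1.000

axis z_2 = (-0.5000,-0.0000,-0.8660); lever o_n−o_2 = (-0.8660,1.7321,0.5000)
cross product → J_v[:, 2] = (1.5000,1.0000,-0.8660)
J_ω[:, 2] = z_2
entry J[1][2] = 1.0000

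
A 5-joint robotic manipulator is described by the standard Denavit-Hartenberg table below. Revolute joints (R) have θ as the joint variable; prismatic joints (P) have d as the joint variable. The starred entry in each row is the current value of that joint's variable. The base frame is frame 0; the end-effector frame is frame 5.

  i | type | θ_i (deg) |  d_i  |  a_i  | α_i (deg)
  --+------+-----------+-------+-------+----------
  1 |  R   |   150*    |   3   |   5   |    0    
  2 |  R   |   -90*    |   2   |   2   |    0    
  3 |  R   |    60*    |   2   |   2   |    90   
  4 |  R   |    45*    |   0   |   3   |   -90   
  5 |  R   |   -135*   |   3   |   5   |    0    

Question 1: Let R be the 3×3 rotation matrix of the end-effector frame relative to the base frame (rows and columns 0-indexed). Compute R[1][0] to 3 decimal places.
End-effector x-axis (col 0 of R) = (0.8624,-0.0795,-0.5000)
R[1][0] = -0.0795

-0.079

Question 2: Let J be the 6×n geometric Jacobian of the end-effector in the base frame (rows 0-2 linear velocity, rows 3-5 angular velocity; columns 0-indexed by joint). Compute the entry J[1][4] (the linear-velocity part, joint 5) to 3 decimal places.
axis z_4 = (0.3536,-0.6124,0.7071); lever o_n−o_4 = (5.3725,-2.2344,-0.3787)
cross product → J_v[:, 4] = (1.8119,3.9328,2.5000)
J_ω[:, 4] = z_4
entry J[1][4] = 3.9328

3.933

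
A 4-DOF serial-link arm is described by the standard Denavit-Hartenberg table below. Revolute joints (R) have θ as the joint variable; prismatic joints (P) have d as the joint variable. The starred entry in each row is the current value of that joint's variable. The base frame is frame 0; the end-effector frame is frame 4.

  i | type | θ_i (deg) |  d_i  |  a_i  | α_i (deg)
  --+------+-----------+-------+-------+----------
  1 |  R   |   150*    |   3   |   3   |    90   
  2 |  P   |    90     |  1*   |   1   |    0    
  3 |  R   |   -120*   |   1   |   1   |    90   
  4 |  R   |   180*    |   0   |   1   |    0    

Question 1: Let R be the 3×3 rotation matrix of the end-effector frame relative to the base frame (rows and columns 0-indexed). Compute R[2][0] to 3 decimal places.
0.500

End-effector x-axis (col 0 of R) = (0.7500,-0.4330,0.5000)
R[2][0] = 0.5000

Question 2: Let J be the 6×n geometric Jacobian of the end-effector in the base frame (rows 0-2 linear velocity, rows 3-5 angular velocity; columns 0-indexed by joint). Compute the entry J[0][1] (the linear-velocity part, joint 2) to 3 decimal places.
prismatic axis z_1 = (0.5000,0.8660,0.0000)
J_v[:, 1] = z_1; J_ω[:, 1] = (0,0,0)
entry J[0][1] = 0.5000

0.500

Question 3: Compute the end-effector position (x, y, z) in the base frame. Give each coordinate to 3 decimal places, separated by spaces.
-1.598 3.232 4.000

after link 1: o_1 = (-2.5981, 1.5000, 3.0000)
after link 2: o_2 = (-2.0981, 2.3660, 4.0000)
after link 3: o_3 = (-2.3481, 3.6651, 3.5000)
after link 4: o_4 = (-1.5981, 3.2321, 4.0000)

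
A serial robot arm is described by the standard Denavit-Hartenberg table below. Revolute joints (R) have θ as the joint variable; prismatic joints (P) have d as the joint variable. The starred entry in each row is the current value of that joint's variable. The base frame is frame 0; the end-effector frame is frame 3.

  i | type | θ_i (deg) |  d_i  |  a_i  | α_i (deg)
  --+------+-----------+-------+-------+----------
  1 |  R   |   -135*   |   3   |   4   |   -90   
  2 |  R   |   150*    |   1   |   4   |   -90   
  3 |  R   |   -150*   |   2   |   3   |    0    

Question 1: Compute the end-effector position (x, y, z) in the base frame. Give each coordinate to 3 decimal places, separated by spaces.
after link 1: o_1 = (-2.8284, -2.8284, 3.0000)
after link 2: o_2 = (0.3282, -1.0860, 1.0000)
after link 3: o_3 = (0.5049, -3.0306, 4.0311)

0.505 -3.031 4.031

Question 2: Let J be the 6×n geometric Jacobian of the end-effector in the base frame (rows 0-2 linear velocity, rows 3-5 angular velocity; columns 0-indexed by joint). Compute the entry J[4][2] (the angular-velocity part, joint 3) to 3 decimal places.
axis z_2 = (0.3536,0.3536,0.8660); lever o_n−o_2 = (0.1768,-1.9445,3.0311)
cross product → J_v[:, 2] = (2.7557,-0.9186,-0.7500)
J_ω[:, 2] = z_2
entry J[4][2] = 0.3536

0.354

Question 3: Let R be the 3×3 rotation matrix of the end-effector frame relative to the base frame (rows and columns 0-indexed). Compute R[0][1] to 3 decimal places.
0.919

End-effector y-axis (col 1 of R) = (0.9186,-0.3062,-0.2500)
R[0][1] = 0.9186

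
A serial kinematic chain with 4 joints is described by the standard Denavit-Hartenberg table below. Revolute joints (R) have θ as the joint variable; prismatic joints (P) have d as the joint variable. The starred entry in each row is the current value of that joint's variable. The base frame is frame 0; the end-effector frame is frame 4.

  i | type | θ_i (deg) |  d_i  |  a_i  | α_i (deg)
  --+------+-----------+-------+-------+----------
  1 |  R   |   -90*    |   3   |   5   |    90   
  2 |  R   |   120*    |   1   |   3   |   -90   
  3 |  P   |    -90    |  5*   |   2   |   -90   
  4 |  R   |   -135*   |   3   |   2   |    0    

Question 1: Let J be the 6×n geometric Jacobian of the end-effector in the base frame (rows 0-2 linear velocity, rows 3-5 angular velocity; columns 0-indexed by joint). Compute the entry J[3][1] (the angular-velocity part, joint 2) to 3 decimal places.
-1.000

axis z_1 = (-1.0000,-0.0000,0.0000); lever o_n−o_1 = (-1.5858,8.5549,1.9890)
cross product → J_v[:, 1] = (-0.0000,1.9890,-8.5549)
J_ω[:, 1] = z_1
entry J[3][1] = -1.0000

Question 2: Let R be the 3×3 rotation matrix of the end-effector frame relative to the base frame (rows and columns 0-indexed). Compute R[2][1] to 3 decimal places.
End-effector y-axis (col 1 of R) = (-0.7071,0.6124,-0.3536)
R[2][1] = -0.3536

-0.354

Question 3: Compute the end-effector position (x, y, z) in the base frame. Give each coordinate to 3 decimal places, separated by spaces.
-1.586 3.555 4.989

after link 1: o_1 = (0.0000, -5.0000, 3.0000)
after link 2: o_2 = (-1.0000, -3.5000, 5.5981)
after link 3: o_3 = (-3.0000, 0.8301, 3.0981)
after link 4: o_4 = (-1.5858, 3.5549, 4.9890)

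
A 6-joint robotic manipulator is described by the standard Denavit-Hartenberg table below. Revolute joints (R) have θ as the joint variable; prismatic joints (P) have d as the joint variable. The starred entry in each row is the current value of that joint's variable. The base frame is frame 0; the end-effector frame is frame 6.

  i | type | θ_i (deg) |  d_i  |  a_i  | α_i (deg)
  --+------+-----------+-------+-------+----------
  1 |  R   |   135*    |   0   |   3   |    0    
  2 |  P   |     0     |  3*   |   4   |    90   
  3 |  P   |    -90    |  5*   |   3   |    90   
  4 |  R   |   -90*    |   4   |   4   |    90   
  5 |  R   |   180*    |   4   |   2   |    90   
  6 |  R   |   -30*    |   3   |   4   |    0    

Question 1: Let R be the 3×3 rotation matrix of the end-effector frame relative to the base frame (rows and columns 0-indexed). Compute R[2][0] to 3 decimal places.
End-effector x-axis (col 0 of R) = (0.6124,0.6124,-0.5000)
R[2][0] = -0.5000

-0.500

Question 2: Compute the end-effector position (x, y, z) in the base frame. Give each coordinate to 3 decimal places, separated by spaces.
after link 1: o_1 = (-2.1213, 2.1213, 0.0000)
after link 2: o_2 = (-4.9497, 4.9497, 3.0000)
after link 3: o_3 = (-1.4142, 8.4853, 0.0000)
after link 4: o_4 = (-1.4142, 2.8284, -0.0000)
after link 5: o_5 = (0.0000, 4.2426, 4.0000)
after link 6: o_6 = (4.5708, 4.5708, 2.0000)

4.571 4.571 2.000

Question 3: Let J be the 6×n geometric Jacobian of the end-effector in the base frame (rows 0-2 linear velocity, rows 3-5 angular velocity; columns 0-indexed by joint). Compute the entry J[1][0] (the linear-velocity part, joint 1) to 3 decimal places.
axis z_0 = ẑ; lever o_n−o_0 = (4.5708,4.5708,2.0000)
cross product → J_v[:, 0] = (-4.5708,4.5708,0.0000)
J_ω[:, 0] = z_0
entry J[1][0] = 4.5708

4.571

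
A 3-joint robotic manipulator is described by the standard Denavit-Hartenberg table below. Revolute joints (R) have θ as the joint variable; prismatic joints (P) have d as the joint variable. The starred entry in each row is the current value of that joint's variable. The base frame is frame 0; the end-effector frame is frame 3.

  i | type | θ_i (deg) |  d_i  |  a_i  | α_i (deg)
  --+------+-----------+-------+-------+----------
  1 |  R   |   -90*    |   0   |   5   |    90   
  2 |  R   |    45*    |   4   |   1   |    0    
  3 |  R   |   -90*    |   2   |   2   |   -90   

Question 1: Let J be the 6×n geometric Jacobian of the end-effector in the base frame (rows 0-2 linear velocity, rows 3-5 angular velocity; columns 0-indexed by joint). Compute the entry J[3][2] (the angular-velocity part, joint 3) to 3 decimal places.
axis z_2 = (-1.0000,-0.0000,0.0000); lever o_n−o_2 = (-2.0000,-1.4142,-1.4142)
cross product → J_v[:, 2] = (0.0000,-1.4142,1.4142)
J_ω[:, 2] = z_2
entry J[3][2] = -1.0000

-1.000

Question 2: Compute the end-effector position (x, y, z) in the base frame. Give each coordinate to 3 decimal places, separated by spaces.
after link 1: o_1 = (0.0000, -5.0000, 0.0000)
after link 2: o_2 = (-4.0000, -5.7071, 0.7071)
after link 3: o_3 = (-6.0000, -7.1213, -0.7071)

-6.000 -7.121 -0.707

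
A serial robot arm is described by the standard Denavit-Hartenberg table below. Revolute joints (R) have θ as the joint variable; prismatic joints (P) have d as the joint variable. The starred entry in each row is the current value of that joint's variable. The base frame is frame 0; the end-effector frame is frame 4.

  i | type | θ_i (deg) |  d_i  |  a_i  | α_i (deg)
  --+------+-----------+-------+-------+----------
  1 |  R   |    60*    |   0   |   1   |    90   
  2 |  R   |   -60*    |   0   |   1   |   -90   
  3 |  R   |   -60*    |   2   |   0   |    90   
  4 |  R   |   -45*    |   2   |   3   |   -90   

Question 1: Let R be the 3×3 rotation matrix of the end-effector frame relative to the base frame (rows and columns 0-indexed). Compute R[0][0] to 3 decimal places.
0.313

End-effector x-axis (col 0 of R) = (0.3125,-0.6834,-0.6597)
R[0][0] = 0.3125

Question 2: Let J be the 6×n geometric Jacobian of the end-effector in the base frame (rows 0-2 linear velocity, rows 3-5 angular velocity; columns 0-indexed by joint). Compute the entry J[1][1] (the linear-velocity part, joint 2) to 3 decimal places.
axis z_1 = (0.8660,-0.5000,0.0000); lever o_n−o_1 = (2.4866,-1.3673,-0.3452)
cross product → J_v[:, 1] = (0.1726,0.2990,0.0592)
J_ω[:, 1] = z_1
entry J[1][1] = 0.2990

0.299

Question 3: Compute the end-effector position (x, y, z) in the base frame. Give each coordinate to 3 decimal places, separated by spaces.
after link 1: o_1 = (0.5000, 0.8660, 0.0000)
after link 2: o_2 = (0.7500, 1.2990, -0.8660)
after link 3: o_3 = (1.6160, 2.7990, 0.1340)
after link 4: o_4 = (2.9866, -0.5012, -0.3452)

2.987 -0.501 -0.345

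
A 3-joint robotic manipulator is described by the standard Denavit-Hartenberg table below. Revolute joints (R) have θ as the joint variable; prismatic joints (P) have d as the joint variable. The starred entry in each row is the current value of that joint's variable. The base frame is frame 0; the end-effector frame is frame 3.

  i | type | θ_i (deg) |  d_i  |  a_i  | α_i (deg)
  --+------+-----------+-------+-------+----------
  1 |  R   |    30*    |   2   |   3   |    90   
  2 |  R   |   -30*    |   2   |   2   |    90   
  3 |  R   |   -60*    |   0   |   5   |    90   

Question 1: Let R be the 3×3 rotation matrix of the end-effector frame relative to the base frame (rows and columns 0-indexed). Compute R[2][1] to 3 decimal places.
End-effector y-axis (col 1 of R) = (-0.4330,-0.2500,-0.8660)
R[2][1] = -0.8660

-0.866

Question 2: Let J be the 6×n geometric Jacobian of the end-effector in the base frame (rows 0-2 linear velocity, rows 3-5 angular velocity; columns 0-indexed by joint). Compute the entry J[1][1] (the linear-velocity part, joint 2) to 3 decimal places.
1.125

axis z_1 = (0.5000,-0.8660,0.0000); lever o_n−o_1 = (2.2099,3.9665,-2.2500)
cross product → J_v[:, 1] = (1.9486,1.1250,3.8971)
J_ω[:, 1] = z_1
entry J[1][1] = 1.1250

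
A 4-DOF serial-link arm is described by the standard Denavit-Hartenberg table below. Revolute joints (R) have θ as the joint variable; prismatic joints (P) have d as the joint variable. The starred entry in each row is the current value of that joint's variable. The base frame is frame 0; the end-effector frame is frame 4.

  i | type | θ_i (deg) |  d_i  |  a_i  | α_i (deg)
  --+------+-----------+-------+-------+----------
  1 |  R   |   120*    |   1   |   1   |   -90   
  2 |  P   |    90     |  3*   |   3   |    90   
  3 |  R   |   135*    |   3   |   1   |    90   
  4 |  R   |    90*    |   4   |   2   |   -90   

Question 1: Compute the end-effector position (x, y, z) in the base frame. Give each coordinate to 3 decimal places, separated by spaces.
-8.660 1.928 -4.121

after link 1: o_1 = (-0.5000, 0.8660, 1.0000)
after link 2: o_2 = (-3.0981, -0.6340, -2.0000)
after link 3: o_3 = (-5.2104, 1.6105, -1.2929)
after link 4: o_4 = (-8.6599, 1.9284, -4.1213)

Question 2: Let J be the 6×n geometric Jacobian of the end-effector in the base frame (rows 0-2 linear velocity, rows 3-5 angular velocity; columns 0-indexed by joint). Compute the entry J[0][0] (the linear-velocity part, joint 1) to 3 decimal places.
-1.928

axis z_0 = ẑ; lever o_n−o_0 = (-8.6599,1.9284,-4.1213)
cross product → J_v[:, 0] = (-1.9284,-8.6599,0.0000)
J_ω[:, 0] = z_0
entry J[0][0] = -1.9284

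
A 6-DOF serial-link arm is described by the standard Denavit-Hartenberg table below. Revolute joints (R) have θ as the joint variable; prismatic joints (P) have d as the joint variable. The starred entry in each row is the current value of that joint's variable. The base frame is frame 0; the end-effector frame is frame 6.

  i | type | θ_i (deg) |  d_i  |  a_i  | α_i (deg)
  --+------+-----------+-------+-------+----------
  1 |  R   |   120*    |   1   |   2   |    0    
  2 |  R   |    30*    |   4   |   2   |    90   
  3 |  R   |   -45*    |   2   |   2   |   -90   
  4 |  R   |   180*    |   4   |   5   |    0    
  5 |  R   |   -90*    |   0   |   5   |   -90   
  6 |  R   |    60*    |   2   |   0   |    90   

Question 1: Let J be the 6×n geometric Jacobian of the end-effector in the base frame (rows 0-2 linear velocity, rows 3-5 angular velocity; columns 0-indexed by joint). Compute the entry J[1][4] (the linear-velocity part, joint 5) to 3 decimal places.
-0.036

axis z_4 = (-0.6124,0.3536,0.7071); lever o_n−o_4 = (-1.2753,-5.0372,1.4142)
cross product → J_v[:, 4] = (4.0619,-0.0357,3.5355)
J_ω[:, 4] = z_4
entry J[1][4] = -0.0357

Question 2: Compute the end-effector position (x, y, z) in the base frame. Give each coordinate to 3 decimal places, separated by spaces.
-3.620 -0.220 11.364

after link 1: o_1 = (-1.0000, 1.7321, 1.0000)
after link 2: o_2 = (-2.7321, 2.7321, 5.0000)
after link 3: o_3 = (-2.9568, 5.1712, 3.5858)
after link 4: o_4 = (-2.3444, 4.8177, 9.9497)
after link 5: o_5 = (-4.8444, 0.4875, 9.9497)
after link 6: o_6 = (-3.6197, -0.2196, 11.3640)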